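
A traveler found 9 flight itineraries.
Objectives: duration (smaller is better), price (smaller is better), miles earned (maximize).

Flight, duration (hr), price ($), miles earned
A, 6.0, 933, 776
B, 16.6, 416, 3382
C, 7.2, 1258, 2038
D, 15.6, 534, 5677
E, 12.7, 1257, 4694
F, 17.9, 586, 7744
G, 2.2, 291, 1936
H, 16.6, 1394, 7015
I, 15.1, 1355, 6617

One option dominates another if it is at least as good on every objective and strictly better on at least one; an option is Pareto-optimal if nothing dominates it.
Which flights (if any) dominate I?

none

A: worse on miles earned (776 vs 6617).
B: worse on duration (16.6 vs 15.1).
C: worse on miles earned (2038 vs 6617).
D: worse on duration (15.6 vs 15.1).
E: worse on miles earned (4694 vs 6617).
F: worse on duration (17.9 vs 15.1).
G: worse on miles earned (1936 vs 6617).
H: worse on duration (16.6 vs 15.1).
No option dominates I.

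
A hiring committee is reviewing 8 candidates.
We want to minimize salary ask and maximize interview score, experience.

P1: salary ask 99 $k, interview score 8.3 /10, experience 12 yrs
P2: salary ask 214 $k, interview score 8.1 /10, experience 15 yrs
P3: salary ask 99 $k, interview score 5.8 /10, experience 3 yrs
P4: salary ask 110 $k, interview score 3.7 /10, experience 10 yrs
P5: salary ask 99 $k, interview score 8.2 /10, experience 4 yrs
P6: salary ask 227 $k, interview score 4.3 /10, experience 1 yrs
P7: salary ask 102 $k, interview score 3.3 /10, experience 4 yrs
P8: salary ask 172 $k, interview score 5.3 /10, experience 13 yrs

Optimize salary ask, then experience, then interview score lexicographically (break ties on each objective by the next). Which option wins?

P1

First minimize salary ask: best is 99, kept {P1, P3, P5}.
Then maximize experience: best is 12, kept {P1}.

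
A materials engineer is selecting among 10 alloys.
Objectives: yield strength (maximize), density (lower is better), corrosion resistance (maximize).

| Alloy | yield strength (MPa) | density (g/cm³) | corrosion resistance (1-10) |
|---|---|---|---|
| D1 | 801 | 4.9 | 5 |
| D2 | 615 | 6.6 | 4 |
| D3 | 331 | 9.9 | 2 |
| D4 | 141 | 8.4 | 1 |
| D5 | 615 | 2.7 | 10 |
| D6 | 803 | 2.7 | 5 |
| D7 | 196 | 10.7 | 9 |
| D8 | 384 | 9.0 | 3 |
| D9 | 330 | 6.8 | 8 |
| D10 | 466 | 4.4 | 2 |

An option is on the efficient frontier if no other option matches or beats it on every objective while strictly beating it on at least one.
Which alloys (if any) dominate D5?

D1: worse on density (4.9 vs 2.7).
D2: worse on density (6.6 vs 2.7).
D3: worse on yield strength (331 vs 615).
D4: worse on yield strength (141 vs 615).
D6: worse on corrosion resistance (5 vs 10).
D7: worse on yield strength (196 vs 615).
D8: worse on yield strength (384 vs 615).
D9: worse on yield strength (330 vs 615).
D10: worse on yield strength (466 vs 615).
No option dominates D5.

none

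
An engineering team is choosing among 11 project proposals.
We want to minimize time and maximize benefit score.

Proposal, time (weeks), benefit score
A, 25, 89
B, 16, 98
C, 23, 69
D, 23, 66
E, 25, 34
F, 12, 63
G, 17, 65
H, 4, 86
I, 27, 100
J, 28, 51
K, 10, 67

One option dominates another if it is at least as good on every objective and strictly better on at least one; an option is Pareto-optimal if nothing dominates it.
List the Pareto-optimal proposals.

A: dominated by B (time 16≤25, benefit score 98≥89).
B: not dominated.
C: dominated by B (time 16≤23, benefit score 98≥69).
D: dominated by B (time 16≤23, benefit score 98≥66).
E: dominated by A (time 25≤25, benefit score 89≥34).
F: dominated by H (time 4≤12, benefit score 86≥63).
G: dominated by B (time 16≤17, benefit score 98≥65).
H: not dominated (best time).
I: not dominated (best benefit score).
J: dominated by A (time 25≤28, benefit score 89≥51).
K: dominated by H (time 4≤10, benefit score 86≥67).

B, H, I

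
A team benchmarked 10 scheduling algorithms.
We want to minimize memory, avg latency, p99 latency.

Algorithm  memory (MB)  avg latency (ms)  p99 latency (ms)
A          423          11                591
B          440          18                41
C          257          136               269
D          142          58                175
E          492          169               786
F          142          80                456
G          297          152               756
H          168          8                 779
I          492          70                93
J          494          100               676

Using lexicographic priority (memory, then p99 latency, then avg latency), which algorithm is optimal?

First minimize memory: best is 142, kept {D, F}.
Then minimize p99 latency: best is 175, kept {D}.

D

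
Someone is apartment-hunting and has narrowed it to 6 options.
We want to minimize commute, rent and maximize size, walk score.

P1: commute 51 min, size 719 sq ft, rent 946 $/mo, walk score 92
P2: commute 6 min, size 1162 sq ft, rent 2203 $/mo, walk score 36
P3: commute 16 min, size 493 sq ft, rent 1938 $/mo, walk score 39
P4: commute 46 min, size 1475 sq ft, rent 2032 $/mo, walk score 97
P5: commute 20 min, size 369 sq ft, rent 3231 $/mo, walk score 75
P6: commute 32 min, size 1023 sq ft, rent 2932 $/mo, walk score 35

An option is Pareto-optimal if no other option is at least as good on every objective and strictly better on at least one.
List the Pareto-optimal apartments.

P1: not dominated (best rent).
P2: not dominated (best commute).
P3: not dominated.
P4: not dominated (best size).
P5: not dominated.
P6: dominated by P2 (commute 6≤32, size 1162≥1023, rent 2203≤2932, walk score 36≥35).

P1, P2, P3, P4, P5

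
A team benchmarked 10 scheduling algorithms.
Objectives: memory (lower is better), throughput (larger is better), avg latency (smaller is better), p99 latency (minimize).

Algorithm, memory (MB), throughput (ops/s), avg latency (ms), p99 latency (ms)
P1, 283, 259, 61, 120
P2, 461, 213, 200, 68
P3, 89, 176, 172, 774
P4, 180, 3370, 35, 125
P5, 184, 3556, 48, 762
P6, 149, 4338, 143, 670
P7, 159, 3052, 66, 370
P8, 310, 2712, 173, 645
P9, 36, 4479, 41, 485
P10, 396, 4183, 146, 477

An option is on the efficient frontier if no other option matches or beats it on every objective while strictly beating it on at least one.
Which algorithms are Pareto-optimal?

P1, P2, P4, P7, P9, P10

P1: not dominated.
P2: not dominated (best p99 latency).
P3: dominated by P9 (memory 36≤89, throughput 4479≥176, avg latency 41≤172, p99 latency 485≤774).
P4: not dominated (best avg latency).
P5: dominated by P9 (memory 36≤184, throughput 4479≥3556, avg latency 41≤48, p99 latency 485≤762).
P6: dominated by P9 (memory 36≤149, throughput 4479≥4338, avg latency 41≤143, p99 latency 485≤670).
P7: not dominated.
P8: dominated by P4 (memory 180≤310, throughput 3370≥2712, avg latency 35≤173, p99 latency 125≤645).
P9: not dominated (best memory).
P10: not dominated.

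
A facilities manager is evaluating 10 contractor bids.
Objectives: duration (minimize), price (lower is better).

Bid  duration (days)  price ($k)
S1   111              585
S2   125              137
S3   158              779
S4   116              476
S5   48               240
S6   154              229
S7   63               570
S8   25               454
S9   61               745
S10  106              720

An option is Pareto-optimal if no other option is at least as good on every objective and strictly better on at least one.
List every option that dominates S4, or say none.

S5: duration 48≤116, price 240≤476 — dominates S4.
S8: duration 25≤116, price 454≤476 — dominates S4.
Others (S1, S2, S3, S6, S7, S9, S10) are each worse than S4 on at least one objective.

S5, S8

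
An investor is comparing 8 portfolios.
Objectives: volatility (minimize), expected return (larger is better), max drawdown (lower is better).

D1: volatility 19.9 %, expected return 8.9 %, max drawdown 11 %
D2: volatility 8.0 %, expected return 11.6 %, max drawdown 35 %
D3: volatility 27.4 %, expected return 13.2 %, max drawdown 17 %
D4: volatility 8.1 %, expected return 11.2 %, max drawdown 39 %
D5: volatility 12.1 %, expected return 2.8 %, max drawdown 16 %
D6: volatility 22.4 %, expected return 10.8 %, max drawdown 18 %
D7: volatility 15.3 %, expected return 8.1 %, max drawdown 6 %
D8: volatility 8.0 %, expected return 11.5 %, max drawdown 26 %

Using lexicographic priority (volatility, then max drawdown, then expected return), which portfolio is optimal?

First minimize volatility: best is 8.0, kept {D2, D8}.
Then minimize max drawdown: best is 26, kept {D8}.

D8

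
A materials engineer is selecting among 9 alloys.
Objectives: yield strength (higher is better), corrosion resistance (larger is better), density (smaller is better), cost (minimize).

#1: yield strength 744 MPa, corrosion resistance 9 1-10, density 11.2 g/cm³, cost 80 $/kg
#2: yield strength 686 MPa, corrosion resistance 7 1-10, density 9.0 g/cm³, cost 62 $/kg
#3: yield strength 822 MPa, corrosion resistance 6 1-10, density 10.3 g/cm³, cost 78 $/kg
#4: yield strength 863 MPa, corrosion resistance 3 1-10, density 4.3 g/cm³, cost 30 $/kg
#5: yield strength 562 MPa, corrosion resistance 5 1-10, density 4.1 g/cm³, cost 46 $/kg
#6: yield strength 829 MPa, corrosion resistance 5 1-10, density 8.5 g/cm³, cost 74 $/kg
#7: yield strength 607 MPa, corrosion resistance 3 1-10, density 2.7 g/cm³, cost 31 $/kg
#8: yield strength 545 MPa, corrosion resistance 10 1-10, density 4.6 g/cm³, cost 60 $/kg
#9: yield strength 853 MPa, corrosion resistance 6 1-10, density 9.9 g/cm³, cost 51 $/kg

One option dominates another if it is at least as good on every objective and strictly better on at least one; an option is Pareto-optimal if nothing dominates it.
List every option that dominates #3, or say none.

#9

#9: yield strength 853≥822, corrosion resistance 6≥6, density 9.9≤10.3, cost 51≤78 — dominates #3.
Others (#1, #2, #4, #5, #6, #7, #8) are each worse than #3 on at least one objective.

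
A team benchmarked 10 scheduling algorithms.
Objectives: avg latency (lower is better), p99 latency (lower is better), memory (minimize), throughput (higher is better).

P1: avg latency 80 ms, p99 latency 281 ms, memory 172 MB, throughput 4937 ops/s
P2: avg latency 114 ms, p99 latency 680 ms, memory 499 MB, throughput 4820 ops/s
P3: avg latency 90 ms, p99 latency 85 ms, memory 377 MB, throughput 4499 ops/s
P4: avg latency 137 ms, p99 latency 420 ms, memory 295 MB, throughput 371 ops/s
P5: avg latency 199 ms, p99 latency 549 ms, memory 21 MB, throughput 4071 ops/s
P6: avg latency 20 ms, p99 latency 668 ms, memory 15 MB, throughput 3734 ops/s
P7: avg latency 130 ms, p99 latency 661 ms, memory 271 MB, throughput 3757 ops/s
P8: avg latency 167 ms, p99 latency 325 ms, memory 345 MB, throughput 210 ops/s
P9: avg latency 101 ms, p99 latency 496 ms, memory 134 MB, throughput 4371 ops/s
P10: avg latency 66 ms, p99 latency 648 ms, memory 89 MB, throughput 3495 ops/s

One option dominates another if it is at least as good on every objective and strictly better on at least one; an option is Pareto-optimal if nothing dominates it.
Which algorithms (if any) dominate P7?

P1, P9

P1: avg latency 80≤130, p99 latency 281≤661, memory 172≤271, throughput 4937≥3757 — dominates P7.
P9: avg latency 101≤130, p99 latency 496≤661, memory 134≤271, throughput 4371≥3757 — dominates P7.
Others (P2, P3, P4, P5, P6, P8, P10) are each worse than P7 on at least one objective.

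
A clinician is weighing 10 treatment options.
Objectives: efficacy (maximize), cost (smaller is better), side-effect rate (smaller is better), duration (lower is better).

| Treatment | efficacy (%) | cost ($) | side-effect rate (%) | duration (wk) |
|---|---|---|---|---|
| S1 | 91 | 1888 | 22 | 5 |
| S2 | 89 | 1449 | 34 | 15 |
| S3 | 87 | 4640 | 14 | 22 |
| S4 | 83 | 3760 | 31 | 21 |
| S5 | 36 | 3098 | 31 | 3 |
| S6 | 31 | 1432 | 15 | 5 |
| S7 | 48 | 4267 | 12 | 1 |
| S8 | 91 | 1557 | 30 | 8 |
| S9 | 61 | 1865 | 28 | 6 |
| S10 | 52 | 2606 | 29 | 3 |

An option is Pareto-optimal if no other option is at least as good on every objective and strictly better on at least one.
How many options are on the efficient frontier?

8

S1: not dominated.
S2: not dominated.
S3: not dominated.
S4: dominated by S1 (efficacy 91≥83, cost 1888≤3760, side-effect rate 22≤31, duration 5≤21).
S5: dominated by S10 (efficacy 52≥36, cost 2606≤3098, side-effect rate 29≤31, duration 3≤3).
S6: not dominated (best cost).
S7: not dominated (best side-effect rate).
S8: not dominated.
S9: not dominated.
S10: not dominated.
Pareto-optimal: S1, S2, S3, S6, S7, S8, S9, S10 → 8.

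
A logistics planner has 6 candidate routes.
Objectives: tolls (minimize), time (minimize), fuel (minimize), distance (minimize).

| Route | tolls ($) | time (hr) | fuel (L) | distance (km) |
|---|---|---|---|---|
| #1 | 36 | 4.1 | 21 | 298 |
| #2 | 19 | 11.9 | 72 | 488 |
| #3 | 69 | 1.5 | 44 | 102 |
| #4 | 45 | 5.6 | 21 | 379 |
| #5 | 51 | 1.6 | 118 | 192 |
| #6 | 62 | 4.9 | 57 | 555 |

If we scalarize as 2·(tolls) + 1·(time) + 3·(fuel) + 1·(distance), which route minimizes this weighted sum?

#3

#1: 2·36 + 1·4.1 + 3·21 + 1·298 = 437.1
#2: 2·19 + 1·11.9 + 3·72 + 1·488 = 753.9
#3: 2·69 + 1·1.5 + 3·44 + 1·102 = 373.5
#4: 2·45 + 1·5.6 + 3·21 + 1·379 = 537.6
#5: 2·51 + 1·1.6 + 3·118 + 1·192 = 649.6
#6: 2·62 + 1·4.9 + 3·57 + 1·555 = 854.9
Lowest: #3 at 373.5.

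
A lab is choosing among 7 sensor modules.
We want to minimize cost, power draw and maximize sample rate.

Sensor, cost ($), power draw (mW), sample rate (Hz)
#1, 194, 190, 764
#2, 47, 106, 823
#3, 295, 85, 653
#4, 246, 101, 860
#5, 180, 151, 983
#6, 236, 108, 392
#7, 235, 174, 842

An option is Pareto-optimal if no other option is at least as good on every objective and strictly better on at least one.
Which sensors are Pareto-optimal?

#1: dominated by #2 (cost 47≤194, power draw 106≤190, sample rate 823≥764).
#2: not dominated (best cost).
#3: not dominated (best power draw).
#4: not dominated.
#5: not dominated (best sample rate).
#6: dominated by #2 (cost 47≤236, power draw 106≤108, sample rate 823≥392).
#7: dominated by #5 (cost 180≤235, power draw 151≤174, sample rate 983≥842).

#2, #3, #4, #5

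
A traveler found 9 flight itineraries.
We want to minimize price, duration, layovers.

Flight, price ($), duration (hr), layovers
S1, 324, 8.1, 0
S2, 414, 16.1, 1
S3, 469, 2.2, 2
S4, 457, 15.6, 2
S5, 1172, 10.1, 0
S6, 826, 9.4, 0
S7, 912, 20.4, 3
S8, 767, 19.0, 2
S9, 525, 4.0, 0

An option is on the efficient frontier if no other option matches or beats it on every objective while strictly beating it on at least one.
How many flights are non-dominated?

3

S1: not dominated (best price).
S2: dominated by S1 (price 324≤414, duration 8.1≤16.1, layovers 0≤1).
S3: not dominated (best duration).
S4: dominated by S1 (price 324≤457, duration 8.1≤15.6, layovers 0≤2).
S5: dominated by S1 (price 324≤1172, duration 8.1≤10.1, layovers 0≤0).
S6: dominated by S1 (price 324≤826, duration 8.1≤9.4, layovers 0≤0).
S7: dominated by S1 (price 324≤912, duration 8.1≤20.4, layovers 0≤3).
S8: dominated by S1 (price 324≤767, duration 8.1≤19.0, layovers 0≤2).
S9: not dominated.
Pareto-optimal: S1, S3, S9 → 3.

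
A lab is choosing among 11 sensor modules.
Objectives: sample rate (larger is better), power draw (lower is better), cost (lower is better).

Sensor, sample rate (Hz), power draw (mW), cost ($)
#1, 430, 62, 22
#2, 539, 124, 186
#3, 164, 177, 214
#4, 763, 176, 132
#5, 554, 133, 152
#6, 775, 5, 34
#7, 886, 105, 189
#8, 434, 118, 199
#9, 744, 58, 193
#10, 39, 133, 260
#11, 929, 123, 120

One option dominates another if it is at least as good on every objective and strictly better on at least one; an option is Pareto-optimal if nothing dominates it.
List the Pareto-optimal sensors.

#1: not dominated (best cost).
#2: dominated by #6 (sample rate 775≥539, power draw 5≤124, cost 34≤186).
#3: dominated by #1 (sample rate 430≥164, power draw 62≤177, cost 22≤214).
#4: dominated by #6 (sample rate 775≥763, power draw 5≤176, cost 34≤132).
#5: dominated by #6 (sample rate 775≥554, power draw 5≤133, cost 34≤152).
#6: not dominated (best power draw).
#7: not dominated.
#8: dominated by #6 (sample rate 775≥434, power draw 5≤118, cost 34≤199).
#9: dominated by #6 (sample rate 775≥744, power draw 5≤58, cost 34≤193).
#10: dominated by #1 (sample rate 430≥39, power draw 62≤133, cost 22≤260).
#11: not dominated (best sample rate).

#1, #6, #7, #11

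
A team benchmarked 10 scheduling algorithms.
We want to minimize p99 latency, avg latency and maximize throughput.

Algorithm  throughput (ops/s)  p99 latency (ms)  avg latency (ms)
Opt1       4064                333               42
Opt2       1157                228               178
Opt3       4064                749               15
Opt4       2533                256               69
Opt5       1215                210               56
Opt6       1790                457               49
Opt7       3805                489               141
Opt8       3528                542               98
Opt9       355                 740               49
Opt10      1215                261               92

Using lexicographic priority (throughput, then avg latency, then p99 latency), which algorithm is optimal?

First maximize throughput: best is 4064, kept {Opt1, Opt3}.
Then minimize avg latency: best is 15, kept {Opt3}.

Opt3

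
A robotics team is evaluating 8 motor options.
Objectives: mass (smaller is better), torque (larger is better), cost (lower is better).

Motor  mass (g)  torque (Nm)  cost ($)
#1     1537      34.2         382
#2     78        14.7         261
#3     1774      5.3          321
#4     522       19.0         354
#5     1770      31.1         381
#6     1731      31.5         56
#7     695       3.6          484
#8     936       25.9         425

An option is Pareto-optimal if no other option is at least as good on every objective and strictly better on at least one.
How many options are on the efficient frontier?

#1: not dominated (best torque).
#2: not dominated (best mass).
#3: dominated by #2 (mass 78≤1774, torque 14.7≥5.3, cost 261≤321).
#4: not dominated.
#5: dominated by #6 (mass 1731≤1770, torque 31.5≥31.1, cost 56≤381).
#6: not dominated (best cost).
#7: dominated by #2 (mass 78≤695, torque 14.7≥3.6, cost 261≤484).
#8: not dominated.
Pareto-optimal: #1, #2, #4, #6, #8 → 5.

5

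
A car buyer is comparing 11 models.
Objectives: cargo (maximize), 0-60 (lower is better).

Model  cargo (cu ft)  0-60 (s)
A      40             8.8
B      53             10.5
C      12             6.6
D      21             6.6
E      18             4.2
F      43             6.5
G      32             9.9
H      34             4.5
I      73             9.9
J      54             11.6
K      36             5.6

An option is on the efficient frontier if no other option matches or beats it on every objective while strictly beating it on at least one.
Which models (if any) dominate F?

A: worse on cargo (40 vs 43).
B: worse on 0-60 (10.5 vs 6.5).
C: worse on cargo (12 vs 43).
D: worse on cargo (21 vs 43).
E: worse on cargo (18 vs 43).
G: worse on cargo (32 vs 43).
H: worse on cargo (34 vs 43).
I: worse on 0-60 (9.9 vs 6.5).
J: worse on 0-60 (11.6 vs 6.5).
K: worse on cargo (36 vs 43).
No option dominates F.

none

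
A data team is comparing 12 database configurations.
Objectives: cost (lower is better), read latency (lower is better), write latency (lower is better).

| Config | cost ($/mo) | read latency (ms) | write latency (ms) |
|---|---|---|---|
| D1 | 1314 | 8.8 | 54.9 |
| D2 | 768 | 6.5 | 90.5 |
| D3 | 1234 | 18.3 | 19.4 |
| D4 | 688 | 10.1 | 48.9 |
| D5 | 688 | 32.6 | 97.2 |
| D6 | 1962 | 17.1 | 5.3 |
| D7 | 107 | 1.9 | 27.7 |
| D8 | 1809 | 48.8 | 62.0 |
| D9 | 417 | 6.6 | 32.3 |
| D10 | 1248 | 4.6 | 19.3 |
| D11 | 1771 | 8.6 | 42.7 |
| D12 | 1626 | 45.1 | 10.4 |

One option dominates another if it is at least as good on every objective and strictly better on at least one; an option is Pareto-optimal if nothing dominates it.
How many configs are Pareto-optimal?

D1: dominated by D7 (cost 107≤1314, read latency 1.9≤8.8, write latency 27.7≤54.9).
D2: dominated by D7 (cost 107≤768, read latency 1.9≤6.5, write latency 27.7≤90.5).
D3: not dominated.
D4: dominated by D7 (cost 107≤688, read latency 1.9≤10.1, write latency 27.7≤48.9).
D5: dominated by D4 (cost 688≤688, read latency 10.1≤32.6, write latency 48.9≤97.2).
D6: not dominated (best write latency).
D7: not dominated (best cost).
D8: dominated by D1 (cost 1314≤1809, read latency 8.8≤48.8, write latency 54.9≤62.0).
D9: dominated by D7 (cost 107≤417, read latency 1.9≤6.6, write latency 27.7≤32.3).
D10: not dominated.
D11: dominated by D7 (cost 107≤1771, read latency 1.9≤8.6, write latency 27.7≤42.7).
D12: not dominated.
Pareto-optimal: D3, D6, D7, D10, D12 → 5.

5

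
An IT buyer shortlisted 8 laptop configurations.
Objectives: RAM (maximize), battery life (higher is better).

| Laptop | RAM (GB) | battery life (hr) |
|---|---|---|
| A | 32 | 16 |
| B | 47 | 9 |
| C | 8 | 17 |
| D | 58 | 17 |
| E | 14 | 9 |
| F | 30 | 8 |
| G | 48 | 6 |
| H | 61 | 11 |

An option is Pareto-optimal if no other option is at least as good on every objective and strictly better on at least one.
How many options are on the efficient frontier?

A: dominated by D (RAM 58≥32, battery life 17≥16).
B: dominated by D (RAM 58≥47, battery life 17≥9).
C: dominated by D (RAM 58≥8, battery life 17≥17).
D: not dominated.
E: dominated by A (RAM 32≥14, battery life 16≥9).
F: dominated by A (RAM 32≥30, battery life 16≥8).
G: dominated by D (RAM 58≥48, battery life 17≥6).
H: not dominated (best RAM).
Pareto-optimal: D, H → 2.

2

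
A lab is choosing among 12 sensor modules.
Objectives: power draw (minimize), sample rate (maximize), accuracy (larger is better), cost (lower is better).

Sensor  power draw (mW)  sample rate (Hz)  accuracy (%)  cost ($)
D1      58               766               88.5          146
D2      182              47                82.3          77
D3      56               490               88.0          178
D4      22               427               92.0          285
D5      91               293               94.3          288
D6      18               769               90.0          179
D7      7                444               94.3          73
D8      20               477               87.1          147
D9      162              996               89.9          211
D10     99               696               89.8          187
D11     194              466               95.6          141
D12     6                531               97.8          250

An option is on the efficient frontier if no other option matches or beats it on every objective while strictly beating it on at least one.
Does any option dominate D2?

D7 vs D2: power draw 7≤182, sample rate 444≥47, accuracy 94.3≥82.3, cost 73≤77 — D7 is at least as good on every objective and strictly better on at least one, so D7 dominates D2.

Yes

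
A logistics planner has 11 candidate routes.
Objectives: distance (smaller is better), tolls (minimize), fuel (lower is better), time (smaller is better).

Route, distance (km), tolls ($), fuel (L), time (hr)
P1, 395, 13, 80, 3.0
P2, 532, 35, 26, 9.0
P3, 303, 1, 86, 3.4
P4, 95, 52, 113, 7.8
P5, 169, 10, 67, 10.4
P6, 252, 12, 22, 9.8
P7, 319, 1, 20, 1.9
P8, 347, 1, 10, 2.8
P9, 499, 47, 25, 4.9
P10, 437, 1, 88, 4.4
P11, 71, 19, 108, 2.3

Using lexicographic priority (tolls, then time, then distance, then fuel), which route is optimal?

P7

First minimize tolls: best is 1, kept {P3, P7, P8, P10}.
Then minimize time: best is 1.9, kept {P7}.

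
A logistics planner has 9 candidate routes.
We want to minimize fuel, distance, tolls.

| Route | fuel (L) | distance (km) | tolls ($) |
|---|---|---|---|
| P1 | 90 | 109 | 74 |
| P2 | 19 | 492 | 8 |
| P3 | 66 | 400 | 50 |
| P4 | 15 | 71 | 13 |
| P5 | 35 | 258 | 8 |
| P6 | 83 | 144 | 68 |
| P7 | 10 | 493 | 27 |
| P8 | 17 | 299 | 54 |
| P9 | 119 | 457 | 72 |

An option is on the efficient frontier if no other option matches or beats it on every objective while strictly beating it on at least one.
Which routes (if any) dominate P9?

P3: fuel 66≤119, distance 400≤457, tolls 50≤72 — dominates P9.
P4: fuel 15≤119, distance 71≤457, tolls 13≤72 — dominates P9.
P5: fuel 35≤119, distance 258≤457, tolls 8≤72 — dominates P9.
P6: fuel 83≤119, distance 144≤457, tolls 68≤72 — dominates P9.
P8: fuel 17≤119, distance 299≤457, tolls 54≤72 — dominates P9.
Others (P1, P2, P7) are each worse than P9 on at least one objective.

P3, P4, P5, P6, P8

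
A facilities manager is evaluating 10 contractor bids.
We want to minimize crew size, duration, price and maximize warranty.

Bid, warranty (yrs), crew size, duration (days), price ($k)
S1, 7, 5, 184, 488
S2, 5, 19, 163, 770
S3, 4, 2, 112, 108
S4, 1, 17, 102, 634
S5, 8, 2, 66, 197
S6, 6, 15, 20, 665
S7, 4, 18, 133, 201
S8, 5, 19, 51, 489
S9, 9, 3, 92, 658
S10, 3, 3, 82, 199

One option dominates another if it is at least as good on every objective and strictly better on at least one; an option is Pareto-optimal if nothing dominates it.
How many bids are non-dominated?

5

S1: dominated by S5 (warranty 8≥7, crew size 2≤5, duration 66≤184, price 197≤488).
S2: dominated by S5 (warranty 8≥5, crew size 2≤19, duration 66≤163, price 197≤770).
S3: not dominated (best price).
S4: dominated by S5 (warranty 8≥1, crew size 2≤17, duration 66≤102, price 197≤634).
S5: not dominated.
S6: not dominated (best duration).
S7: dominated by S3 (warranty 4≥4, crew size 2≤18, duration 112≤133, price 108≤201).
S8: not dominated.
S9: not dominated (best warranty).
S10: dominated by S5 (warranty 8≥3, crew size 2≤3, duration 66≤82, price 197≤199).
Pareto-optimal: S3, S5, S6, S8, S9 → 5.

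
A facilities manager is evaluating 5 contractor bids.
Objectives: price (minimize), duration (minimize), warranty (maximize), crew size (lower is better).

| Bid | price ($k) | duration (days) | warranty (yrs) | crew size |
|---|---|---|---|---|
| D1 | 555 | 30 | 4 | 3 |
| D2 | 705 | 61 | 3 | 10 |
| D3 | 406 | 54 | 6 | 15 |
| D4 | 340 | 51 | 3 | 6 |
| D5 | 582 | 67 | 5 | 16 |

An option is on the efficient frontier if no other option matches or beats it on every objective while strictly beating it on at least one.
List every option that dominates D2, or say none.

D1: price 555≤705, duration 30≤61, warranty 4≥3, crew size 3≤10 — dominates D2.
D4: price 340≤705, duration 51≤61, warranty 3≥3, crew size 6≤10 — dominates D2.
Others (D3, D5) are each worse than D2 on at least one objective.

D1, D4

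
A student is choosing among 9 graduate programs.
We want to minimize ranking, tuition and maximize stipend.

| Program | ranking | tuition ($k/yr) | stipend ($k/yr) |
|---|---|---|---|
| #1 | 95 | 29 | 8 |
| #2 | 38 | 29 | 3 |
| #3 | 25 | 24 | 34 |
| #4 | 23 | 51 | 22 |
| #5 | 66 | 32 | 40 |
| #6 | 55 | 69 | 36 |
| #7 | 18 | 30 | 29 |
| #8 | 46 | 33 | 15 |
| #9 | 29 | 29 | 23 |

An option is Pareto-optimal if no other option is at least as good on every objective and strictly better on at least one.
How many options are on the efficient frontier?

4

#1: dominated by #3 (ranking 25≤95, tuition 24≤29, stipend 34≥8).
#2: dominated by #3 (ranking 25≤38, tuition 24≤29, stipend 34≥3).
#3: not dominated (best tuition).
#4: dominated by #7 (ranking 18≤23, tuition 30≤51, stipend 29≥22).
#5: not dominated (best stipend).
#6: not dominated.
#7: not dominated (best ranking).
#8: dominated by #3 (ranking 25≤46, tuition 24≤33, stipend 34≥15).
#9: dominated by #3 (ranking 25≤29, tuition 24≤29, stipend 34≥23).
Pareto-optimal: #3, #5, #6, #7 → 4.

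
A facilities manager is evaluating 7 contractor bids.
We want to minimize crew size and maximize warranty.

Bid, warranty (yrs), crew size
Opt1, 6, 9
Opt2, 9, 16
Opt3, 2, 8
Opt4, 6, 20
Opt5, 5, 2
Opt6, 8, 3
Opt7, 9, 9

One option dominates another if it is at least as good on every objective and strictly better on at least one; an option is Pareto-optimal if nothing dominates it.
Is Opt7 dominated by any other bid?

No

Opt1: worse on warranty (6 vs 9).
Opt2: worse on crew size (16 vs 9).
Opt3: worse on warranty (2 vs 9).
Opt4: worse on warranty (6 vs 9).
Opt5: worse on warranty (5 vs 9).
Opt6: worse on warranty (8 vs 9).
No option is at least as good as Opt7 on every objective and strictly better on one.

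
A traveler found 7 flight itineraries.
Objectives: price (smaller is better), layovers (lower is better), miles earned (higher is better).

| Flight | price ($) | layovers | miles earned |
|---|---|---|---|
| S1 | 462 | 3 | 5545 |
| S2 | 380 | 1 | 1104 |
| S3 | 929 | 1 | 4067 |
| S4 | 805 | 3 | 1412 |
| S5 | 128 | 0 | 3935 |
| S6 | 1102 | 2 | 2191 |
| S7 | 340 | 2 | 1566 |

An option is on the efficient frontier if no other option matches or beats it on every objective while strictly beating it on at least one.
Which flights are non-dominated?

S1: not dominated (best miles earned).
S2: dominated by S5 (price 128≤380, layovers 0≤1, miles earned 3935≥1104).
S3: not dominated.
S4: dominated by S1 (price 462≤805, layovers 3≤3, miles earned 5545≥1412).
S5: not dominated (best price).
S6: dominated by S3 (price 929≤1102, layovers 1≤2, miles earned 4067≥2191).
S7: dominated by S5 (price 128≤340, layovers 0≤2, miles earned 3935≥1566).

S1, S3, S5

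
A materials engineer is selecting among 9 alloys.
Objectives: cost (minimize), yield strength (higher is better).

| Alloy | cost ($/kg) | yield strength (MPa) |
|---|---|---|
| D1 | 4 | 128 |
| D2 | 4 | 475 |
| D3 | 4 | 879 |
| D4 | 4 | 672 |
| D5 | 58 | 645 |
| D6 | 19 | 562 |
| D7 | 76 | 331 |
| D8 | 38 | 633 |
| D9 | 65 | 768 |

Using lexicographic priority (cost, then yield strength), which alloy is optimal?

First minimize cost: best is 4, kept {D1, D2, D3, D4}.
Then maximize yield strength: best is 879, kept {D3}.

D3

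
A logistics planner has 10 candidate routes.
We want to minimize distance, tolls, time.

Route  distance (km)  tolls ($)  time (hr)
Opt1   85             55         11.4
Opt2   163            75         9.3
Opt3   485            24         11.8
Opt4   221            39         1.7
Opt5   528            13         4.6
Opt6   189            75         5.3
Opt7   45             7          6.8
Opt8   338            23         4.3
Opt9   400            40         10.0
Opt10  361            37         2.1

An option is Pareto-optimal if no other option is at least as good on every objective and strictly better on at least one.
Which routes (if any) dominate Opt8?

Opt1: worse on tolls (55 vs 23).
Opt2: worse on tolls (75 vs 23).
Opt3: worse on distance (485 vs 338).
Opt4: worse on tolls (39 vs 23).
Opt5: worse on distance (528 vs 338).
Opt6: worse on tolls (75 vs 23).
Opt7: worse on time (6.8 vs 4.3).
Opt9: worse on distance (400 vs 338).
Opt10: worse on distance (361 vs 338).
No option dominates Opt8.

none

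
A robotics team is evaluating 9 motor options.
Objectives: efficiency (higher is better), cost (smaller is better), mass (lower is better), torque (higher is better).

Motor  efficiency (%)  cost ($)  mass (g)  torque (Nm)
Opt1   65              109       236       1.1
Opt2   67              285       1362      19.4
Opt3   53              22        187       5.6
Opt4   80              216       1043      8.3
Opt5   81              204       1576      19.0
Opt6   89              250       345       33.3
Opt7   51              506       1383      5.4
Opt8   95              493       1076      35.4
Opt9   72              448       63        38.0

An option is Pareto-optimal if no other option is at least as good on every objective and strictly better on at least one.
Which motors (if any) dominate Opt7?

Opt2, Opt3, Opt4, Opt6, Opt8, Opt9

Opt2: efficiency 67≥51, cost 285≤506, mass 1362≤1383, torque 19.4≥5.4 — dominates Opt7.
Opt3: efficiency 53≥51, cost 22≤506, mass 187≤1383, torque 5.6≥5.4 — dominates Opt7.
Opt4: efficiency 80≥51, cost 216≤506, mass 1043≤1383, torque 8.3≥5.4 — dominates Opt7.
Opt6: efficiency 89≥51, cost 250≤506, mass 345≤1383, torque 33.3≥5.4 — dominates Opt7.
Opt8: efficiency 95≥51, cost 493≤506, mass 1076≤1383, torque 35.4≥5.4 — dominates Opt7.
Opt9: efficiency 72≥51, cost 448≤506, mass 63≤1383, torque 38.0≥5.4 — dominates Opt7.
Others (Opt1, Opt5) are each worse than Opt7 on at least one objective.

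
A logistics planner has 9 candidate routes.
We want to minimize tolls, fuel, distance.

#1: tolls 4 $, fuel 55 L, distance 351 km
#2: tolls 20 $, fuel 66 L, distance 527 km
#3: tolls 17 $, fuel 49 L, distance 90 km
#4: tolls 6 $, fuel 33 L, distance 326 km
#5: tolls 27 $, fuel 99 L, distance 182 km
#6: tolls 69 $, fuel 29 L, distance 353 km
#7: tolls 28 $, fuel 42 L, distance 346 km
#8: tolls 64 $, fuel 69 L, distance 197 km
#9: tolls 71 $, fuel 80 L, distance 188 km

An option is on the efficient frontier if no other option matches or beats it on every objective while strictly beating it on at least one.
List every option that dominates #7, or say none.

#4: tolls 6≤28, fuel 33≤42, distance 326≤346 — dominates #7.
Others (#1, #2, #3, #5, #6, #8, #9) are each worse than #7 on at least one objective.

#4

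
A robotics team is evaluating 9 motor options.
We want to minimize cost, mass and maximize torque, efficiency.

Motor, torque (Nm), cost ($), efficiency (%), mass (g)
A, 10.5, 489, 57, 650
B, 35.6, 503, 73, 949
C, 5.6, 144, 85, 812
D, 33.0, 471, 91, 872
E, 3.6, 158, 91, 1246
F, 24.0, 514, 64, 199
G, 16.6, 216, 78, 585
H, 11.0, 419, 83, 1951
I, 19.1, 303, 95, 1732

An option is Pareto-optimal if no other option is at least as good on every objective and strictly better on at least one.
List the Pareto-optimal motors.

A: dominated by G (torque 16.6≥10.5, cost 216≤489, efficiency 78≥57, mass 585≤650).
B: not dominated (best torque).
C: not dominated (best cost).
D: not dominated.
E: not dominated.
F: not dominated (best mass).
G: not dominated.
H: dominated by I (torque 19.1≥11.0, cost 303≤419, efficiency 95≥83, mass 1732≤1951).
I: not dominated (best efficiency).

B, C, D, E, F, G, I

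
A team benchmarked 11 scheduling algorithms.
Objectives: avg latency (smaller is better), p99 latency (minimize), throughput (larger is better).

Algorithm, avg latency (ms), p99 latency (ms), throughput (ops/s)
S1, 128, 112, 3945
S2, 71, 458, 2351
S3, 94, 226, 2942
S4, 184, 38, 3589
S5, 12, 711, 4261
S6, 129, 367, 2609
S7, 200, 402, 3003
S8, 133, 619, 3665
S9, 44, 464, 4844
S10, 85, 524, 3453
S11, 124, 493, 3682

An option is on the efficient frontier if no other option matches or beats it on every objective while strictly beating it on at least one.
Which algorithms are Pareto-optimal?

S1: not dominated.
S2: not dominated.
S3: not dominated.
S4: not dominated (best p99 latency).
S5: not dominated (best avg latency).
S6: dominated by S1 (avg latency 128≤129, p99 latency 112≤367, throughput 3945≥2609).
S7: dominated by S1 (avg latency 128≤200, p99 latency 112≤402, throughput 3945≥3003).
S8: dominated by S1 (avg latency 128≤133, p99 latency 112≤619, throughput 3945≥3665).
S9: not dominated (best throughput).
S10: dominated by S9 (avg latency 44≤85, p99 latency 464≤524, throughput 4844≥3453).
S11: dominated by S9 (avg latency 44≤124, p99 latency 464≤493, throughput 4844≥3682).

S1, S2, S3, S4, S5, S9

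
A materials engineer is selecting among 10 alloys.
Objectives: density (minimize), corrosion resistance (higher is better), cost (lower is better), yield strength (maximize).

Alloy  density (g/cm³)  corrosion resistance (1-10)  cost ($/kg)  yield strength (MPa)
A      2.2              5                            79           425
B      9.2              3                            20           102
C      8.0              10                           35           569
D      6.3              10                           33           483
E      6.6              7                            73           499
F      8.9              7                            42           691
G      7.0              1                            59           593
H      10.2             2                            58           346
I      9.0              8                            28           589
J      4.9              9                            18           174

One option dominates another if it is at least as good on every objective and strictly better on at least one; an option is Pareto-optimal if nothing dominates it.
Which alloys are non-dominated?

A, C, D, E, F, G, I, J

A: not dominated (best density).
B: dominated by J (density 4.9≤9.2, corrosion resistance 9≥3, cost 18≤20, yield strength 174≥102).
C: not dominated.
D: not dominated.
E: not dominated.
F: not dominated (best yield strength).
G: not dominated.
H: dominated by C (density 8.0≤10.2, corrosion resistance 10≥2, cost 35≤58, yield strength 569≥346).
I: not dominated.
J: not dominated (best cost).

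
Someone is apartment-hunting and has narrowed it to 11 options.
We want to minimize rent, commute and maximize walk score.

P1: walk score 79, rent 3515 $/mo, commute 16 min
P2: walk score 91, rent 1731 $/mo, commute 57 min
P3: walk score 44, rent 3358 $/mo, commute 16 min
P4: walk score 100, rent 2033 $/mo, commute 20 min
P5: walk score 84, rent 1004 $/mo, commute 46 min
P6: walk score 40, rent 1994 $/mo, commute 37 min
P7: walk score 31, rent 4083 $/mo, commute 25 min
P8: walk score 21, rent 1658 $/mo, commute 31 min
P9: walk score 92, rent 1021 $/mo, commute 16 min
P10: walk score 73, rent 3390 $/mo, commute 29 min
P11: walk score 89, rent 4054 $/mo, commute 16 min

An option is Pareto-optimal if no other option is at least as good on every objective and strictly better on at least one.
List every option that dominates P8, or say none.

P9: walk score 92≥21, rent 1021≤1658, commute 16≤31 — dominates P8.
Others (P1, P2, P3, P4, P5, P6, P7, P10, P11) are each worse than P8 on at least one objective.

P9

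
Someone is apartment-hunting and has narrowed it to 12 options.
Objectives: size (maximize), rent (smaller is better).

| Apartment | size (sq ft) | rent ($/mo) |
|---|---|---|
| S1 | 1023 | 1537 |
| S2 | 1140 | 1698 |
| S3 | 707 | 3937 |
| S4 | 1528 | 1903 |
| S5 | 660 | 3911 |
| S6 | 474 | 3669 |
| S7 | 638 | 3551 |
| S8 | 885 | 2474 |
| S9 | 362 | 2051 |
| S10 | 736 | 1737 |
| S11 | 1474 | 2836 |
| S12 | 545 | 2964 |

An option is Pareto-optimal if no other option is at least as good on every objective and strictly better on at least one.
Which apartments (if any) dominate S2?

S1: worse on size (1023 vs 1140).
S3: worse on size (707 vs 1140).
S4: worse on rent (1903 vs 1698).
S5: worse on size (660 vs 1140).
S6: worse on size (474 vs 1140).
S7: worse on size (638 vs 1140).
S8: worse on size (885 vs 1140).
S9: worse on size (362 vs 1140).
S10: worse on size (736 vs 1140).
S11: worse on rent (2836 vs 1698).
S12: worse on size (545 vs 1140).
No option dominates S2.

none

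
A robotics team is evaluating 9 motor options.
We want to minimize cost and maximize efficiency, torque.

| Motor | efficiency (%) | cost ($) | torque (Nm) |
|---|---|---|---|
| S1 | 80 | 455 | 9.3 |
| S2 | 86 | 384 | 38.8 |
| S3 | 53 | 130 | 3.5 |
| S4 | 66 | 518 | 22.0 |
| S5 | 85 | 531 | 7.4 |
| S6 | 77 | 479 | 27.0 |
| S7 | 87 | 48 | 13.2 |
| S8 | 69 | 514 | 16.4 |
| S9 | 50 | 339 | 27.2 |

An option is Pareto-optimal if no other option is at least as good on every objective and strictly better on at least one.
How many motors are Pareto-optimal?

S1: dominated by S2 (efficiency 86≥80, cost 384≤455, torque 38.8≥9.3).
S2: not dominated (best torque).
S3: dominated by S7 (efficiency 87≥53, cost 48≤130, torque 13.2≥3.5).
S4: dominated by S2 (efficiency 86≥66, cost 384≤518, torque 38.8≥22.0).
S5: dominated by S2 (efficiency 86≥85, cost 384≤531, torque 38.8≥7.4).
S6: dominated by S2 (efficiency 86≥77, cost 384≤479, torque 38.8≥27.0).
S7: not dominated (best efficiency).
S8: dominated by S2 (efficiency 86≥69, cost 384≤514, torque 38.8≥16.4).
S9: not dominated.
Pareto-optimal: S2, S7, S9 → 3.

3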